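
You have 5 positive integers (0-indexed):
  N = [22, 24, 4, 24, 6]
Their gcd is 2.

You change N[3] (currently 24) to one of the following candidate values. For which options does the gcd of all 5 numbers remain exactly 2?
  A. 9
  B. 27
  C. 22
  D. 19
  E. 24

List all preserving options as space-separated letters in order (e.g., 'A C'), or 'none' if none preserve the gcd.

Old gcd = 2; gcd of others (without N[3]) = 2
New gcd for candidate v: gcd(2, v). Preserves old gcd iff gcd(2, v) = 2.
  Option A: v=9, gcd(2,9)=1 -> changes
  Option B: v=27, gcd(2,27)=1 -> changes
  Option C: v=22, gcd(2,22)=2 -> preserves
  Option D: v=19, gcd(2,19)=1 -> changes
  Option E: v=24, gcd(2,24)=2 -> preserves

Answer: C E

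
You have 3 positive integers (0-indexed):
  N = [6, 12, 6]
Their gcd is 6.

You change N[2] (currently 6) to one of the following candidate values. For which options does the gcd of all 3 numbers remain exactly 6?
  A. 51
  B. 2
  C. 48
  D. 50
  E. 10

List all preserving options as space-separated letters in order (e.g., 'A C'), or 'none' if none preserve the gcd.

Old gcd = 6; gcd of others (without N[2]) = 6
New gcd for candidate v: gcd(6, v). Preserves old gcd iff gcd(6, v) = 6.
  Option A: v=51, gcd(6,51)=3 -> changes
  Option B: v=2, gcd(6,2)=2 -> changes
  Option C: v=48, gcd(6,48)=6 -> preserves
  Option D: v=50, gcd(6,50)=2 -> changes
  Option E: v=10, gcd(6,10)=2 -> changes

Answer: C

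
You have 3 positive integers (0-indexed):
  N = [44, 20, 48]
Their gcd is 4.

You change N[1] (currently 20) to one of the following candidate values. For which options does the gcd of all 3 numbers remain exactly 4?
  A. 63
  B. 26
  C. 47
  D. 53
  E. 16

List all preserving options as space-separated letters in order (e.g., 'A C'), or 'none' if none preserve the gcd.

Old gcd = 4; gcd of others (without N[1]) = 4
New gcd for candidate v: gcd(4, v). Preserves old gcd iff gcd(4, v) = 4.
  Option A: v=63, gcd(4,63)=1 -> changes
  Option B: v=26, gcd(4,26)=2 -> changes
  Option C: v=47, gcd(4,47)=1 -> changes
  Option D: v=53, gcd(4,53)=1 -> changes
  Option E: v=16, gcd(4,16)=4 -> preserves

Answer: E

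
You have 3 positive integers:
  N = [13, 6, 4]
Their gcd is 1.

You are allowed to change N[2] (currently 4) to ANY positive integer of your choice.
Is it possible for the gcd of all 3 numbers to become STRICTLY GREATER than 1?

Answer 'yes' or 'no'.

Current gcd = 1
gcd of all OTHER numbers (without N[2]=4): gcd([13, 6]) = 1
The new gcd after any change is gcd(1, new_value).
This can be at most 1.
Since 1 = old gcd 1, the gcd can only stay the same or decrease.

Answer: no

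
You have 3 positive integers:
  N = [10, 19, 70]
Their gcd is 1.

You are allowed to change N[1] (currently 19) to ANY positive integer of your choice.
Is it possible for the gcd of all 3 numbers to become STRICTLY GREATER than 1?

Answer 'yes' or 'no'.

Current gcd = 1
gcd of all OTHER numbers (without N[1]=19): gcd([10, 70]) = 10
The new gcd after any change is gcd(10, new_value).
This can be at most 10.
Since 10 > old gcd 1, the gcd CAN increase (e.g., set N[1] = 10).

Answer: yes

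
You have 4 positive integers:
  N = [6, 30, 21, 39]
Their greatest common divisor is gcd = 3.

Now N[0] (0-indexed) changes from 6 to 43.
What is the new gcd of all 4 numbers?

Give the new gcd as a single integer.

Answer: 1

Derivation:
Numbers: [6, 30, 21, 39], gcd = 3
Change: index 0, 6 -> 43
gcd of the OTHER numbers (without index 0): gcd([30, 21, 39]) = 3
New gcd = gcd(g_others, new_val) = gcd(3, 43) = 1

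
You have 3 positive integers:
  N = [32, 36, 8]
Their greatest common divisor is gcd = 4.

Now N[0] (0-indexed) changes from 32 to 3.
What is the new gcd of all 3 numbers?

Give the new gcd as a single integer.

Numbers: [32, 36, 8], gcd = 4
Change: index 0, 32 -> 3
gcd of the OTHER numbers (without index 0): gcd([36, 8]) = 4
New gcd = gcd(g_others, new_val) = gcd(4, 3) = 1

Answer: 1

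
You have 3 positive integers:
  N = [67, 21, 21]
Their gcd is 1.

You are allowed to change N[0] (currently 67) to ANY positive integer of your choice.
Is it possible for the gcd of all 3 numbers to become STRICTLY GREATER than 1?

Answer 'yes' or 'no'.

Current gcd = 1
gcd of all OTHER numbers (without N[0]=67): gcd([21, 21]) = 21
The new gcd after any change is gcd(21, new_value).
This can be at most 21.
Since 21 > old gcd 1, the gcd CAN increase (e.g., set N[0] = 21).

Answer: yes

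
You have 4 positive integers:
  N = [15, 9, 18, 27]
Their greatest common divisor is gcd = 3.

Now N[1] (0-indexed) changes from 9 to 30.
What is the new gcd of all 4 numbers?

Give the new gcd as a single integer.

Numbers: [15, 9, 18, 27], gcd = 3
Change: index 1, 9 -> 30
gcd of the OTHER numbers (without index 1): gcd([15, 18, 27]) = 3
New gcd = gcd(g_others, new_val) = gcd(3, 30) = 3

Answer: 3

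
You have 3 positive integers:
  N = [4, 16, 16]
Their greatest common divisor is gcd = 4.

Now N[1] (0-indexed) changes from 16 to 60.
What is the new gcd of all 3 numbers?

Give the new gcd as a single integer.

Answer: 4

Derivation:
Numbers: [4, 16, 16], gcd = 4
Change: index 1, 16 -> 60
gcd of the OTHER numbers (without index 1): gcd([4, 16]) = 4
New gcd = gcd(g_others, new_val) = gcd(4, 60) = 4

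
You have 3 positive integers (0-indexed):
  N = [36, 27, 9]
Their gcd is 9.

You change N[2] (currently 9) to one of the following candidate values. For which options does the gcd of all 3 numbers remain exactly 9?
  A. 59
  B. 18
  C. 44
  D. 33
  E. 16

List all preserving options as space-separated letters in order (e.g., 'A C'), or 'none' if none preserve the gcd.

Old gcd = 9; gcd of others (without N[2]) = 9
New gcd for candidate v: gcd(9, v). Preserves old gcd iff gcd(9, v) = 9.
  Option A: v=59, gcd(9,59)=1 -> changes
  Option B: v=18, gcd(9,18)=9 -> preserves
  Option C: v=44, gcd(9,44)=1 -> changes
  Option D: v=33, gcd(9,33)=3 -> changes
  Option E: v=16, gcd(9,16)=1 -> changes

Answer: B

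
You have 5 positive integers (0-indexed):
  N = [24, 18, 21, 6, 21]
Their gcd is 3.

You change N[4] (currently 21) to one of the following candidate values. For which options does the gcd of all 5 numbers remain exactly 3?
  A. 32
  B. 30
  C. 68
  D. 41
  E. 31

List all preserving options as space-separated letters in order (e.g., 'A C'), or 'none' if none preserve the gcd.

Old gcd = 3; gcd of others (without N[4]) = 3
New gcd for candidate v: gcd(3, v). Preserves old gcd iff gcd(3, v) = 3.
  Option A: v=32, gcd(3,32)=1 -> changes
  Option B: v=30, gcd(3,30)=3 -> preserves
  Option C: v=68, gcd(3,68)=1 -> changes
  Option D: v=41, gcd(3,41)=1 -> changes
  Option E: v=31, gcd(3,31)=1 -> changes

Answer: B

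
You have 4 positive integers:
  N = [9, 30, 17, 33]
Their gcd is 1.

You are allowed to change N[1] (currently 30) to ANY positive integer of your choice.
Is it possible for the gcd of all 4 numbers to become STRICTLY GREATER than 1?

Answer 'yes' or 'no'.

Answer: no

Derivation:
Current gcd = 1
gcd of all OTHER numbers (without N[1]=30): gcd([9, 17, 33]) = 1
The new gcd after any change is gcd(1, new_value).
This can be at most 1.
Since 1 = old gcd 1, the gcd can only stay the same or decrease.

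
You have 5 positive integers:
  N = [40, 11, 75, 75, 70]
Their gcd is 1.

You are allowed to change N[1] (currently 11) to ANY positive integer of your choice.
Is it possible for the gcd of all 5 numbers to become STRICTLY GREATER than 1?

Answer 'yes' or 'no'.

Current gcd = 1
gcd of all OTHER numbers (without N[1]=11): gcd([40, 75, 75, 70]) = 5
The new gcd after any change is gcd(5, new_value).
This can be at most 5.
Since 5 > old gcd 1, the gcd CAN increase (e.g., set N[1] = 5).

Answer: yes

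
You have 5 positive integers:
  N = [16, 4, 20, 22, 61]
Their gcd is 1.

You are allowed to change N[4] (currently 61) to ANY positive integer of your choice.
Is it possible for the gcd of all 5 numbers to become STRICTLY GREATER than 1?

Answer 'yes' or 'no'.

Answer: yes

Derivation:
Current gcd = 1
gcd of all OTHER numbers (without N[4]=61): gcd([16, 4, 20, 22]) = 2
The new gcd after any change is gcd(2, new_value).
This can be at most 2.
Since 2 > old gcd 1, the gcd CAN increase (e.g., set N[4] = 2).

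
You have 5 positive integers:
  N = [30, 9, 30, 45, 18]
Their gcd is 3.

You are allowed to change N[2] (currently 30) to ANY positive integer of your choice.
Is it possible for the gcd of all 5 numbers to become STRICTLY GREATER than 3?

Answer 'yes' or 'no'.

Current gcd = 3
gcd of all OTHER numbers (without N[2]=30): gcd([30, 9, 45, 18]) = 3
The new gcd after any change is gcd(3, new_value).
This can be at most 3.
Since 3 = old gcd 3, the gcd can only stay the same or decrease.

Answer: no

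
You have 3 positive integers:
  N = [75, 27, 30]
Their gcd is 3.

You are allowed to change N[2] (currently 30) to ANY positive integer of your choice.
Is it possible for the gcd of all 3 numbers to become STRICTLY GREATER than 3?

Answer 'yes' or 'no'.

Current gcd = 3
gcd of all OTHER numbers (without N[2]=30): gcd([75, 27]) = 3
The new gcd after any change is gcd(3, new_value).
This can be at most 3.
Since 3 = old gcd 3, the gcd can only stay the same or decrease.

Answer: no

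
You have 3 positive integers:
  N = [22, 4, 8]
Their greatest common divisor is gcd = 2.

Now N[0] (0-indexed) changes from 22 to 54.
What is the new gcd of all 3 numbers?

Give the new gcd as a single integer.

Answer: 2

Derivation:
Numbers: [22, 4, 8], gcd = 2
Change: index 0, 22 -> 54
gcd of the OTHER numbers (without index 0): gcd([4, 8]) = 4
New gcd = gcd(g_others, new_val) = gcd(4, 54) = 2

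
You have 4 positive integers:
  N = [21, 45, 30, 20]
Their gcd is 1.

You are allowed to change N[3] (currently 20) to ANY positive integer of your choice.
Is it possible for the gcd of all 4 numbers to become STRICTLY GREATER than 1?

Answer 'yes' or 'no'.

Answer: yes

Derivation:
Current gcd = 1
gcd of all OTHER numbers (without N[3]=20): gcd([21, 45, 30]) = 3
The new gcd after any change is gcd(3, new_value).
This can be at most 3.
Since 3 > old gcd 1, the gcd CAN increase (e.g., set N[3] = 3).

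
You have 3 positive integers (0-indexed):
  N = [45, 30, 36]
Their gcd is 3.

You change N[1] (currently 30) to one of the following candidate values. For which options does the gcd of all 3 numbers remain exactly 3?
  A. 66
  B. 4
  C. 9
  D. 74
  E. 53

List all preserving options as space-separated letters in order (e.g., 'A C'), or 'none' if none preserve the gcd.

Old gcd = 3; gcd of others (without N[1]) = 9
New gcd for candidate v: gcd(9, v). Preserves old gcd iff gcd(9, v) = 3.
  Option A: v=66, gcd(9,66)=3 -> preserves
  Option B: v=4, gcd(9,4)=1 -> changes
  Option C: v=9, gcd(9,9)=9 -> changes
  Option D: v=74, gcd(9,74)=1 -> changes
  Option E: v=53, gcd(9,53)=1 -> changes

Answer: A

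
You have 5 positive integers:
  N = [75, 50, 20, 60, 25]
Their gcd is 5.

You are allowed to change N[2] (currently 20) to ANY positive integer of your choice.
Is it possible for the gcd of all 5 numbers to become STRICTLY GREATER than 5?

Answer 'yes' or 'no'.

Current gcd = 5
gcd of all OTHER numbers (without N[2]=20): gcd([75, 50, 60, 25]) = 5
The new gcd after any change is gcd(5, new_value).
This can be at most 5.
Since 5 = old gcd 5, the gcd can only stay the same or decrease.

Answer: no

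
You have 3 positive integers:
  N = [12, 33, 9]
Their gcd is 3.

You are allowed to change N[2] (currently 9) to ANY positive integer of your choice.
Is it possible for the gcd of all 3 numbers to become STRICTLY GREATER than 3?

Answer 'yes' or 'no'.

Current gcd = 3
gcd of all OTHER numbers (without N[2]=9): gcd([12, 33]) = 3
The new gcd after any change is gcd(3, new_value).
This can be at most 3.
Since 3 = old gcd 3, the gcd can only stay the same or decrease.

Answer: no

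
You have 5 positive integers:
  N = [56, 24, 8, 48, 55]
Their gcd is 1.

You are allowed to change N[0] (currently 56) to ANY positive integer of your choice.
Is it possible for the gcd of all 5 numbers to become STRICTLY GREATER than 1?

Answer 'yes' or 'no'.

Answer: no

Derivation:
Current gcd = 1
gcd of all OTHER numbers (without N[0]=56): gcd([24, 8, 48, 55]) = 1
The new gcd after any change is gcd(1, new_value).
This can be at most 1.
Since 1 = old gcd 1, the gcd can only stay the same or decrease.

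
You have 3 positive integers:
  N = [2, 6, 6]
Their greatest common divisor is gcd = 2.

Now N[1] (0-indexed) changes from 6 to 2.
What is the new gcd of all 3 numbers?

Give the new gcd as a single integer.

Answer: 2

Derivation:
Numbers: [2, 6, 6], gcd = 2
Change: index 1, 6 -> 2
gcd of the OTHER numbers (without index 1): gcd([2, 6]) = 2
New gcd = gcd(g_others, new_val) = gcd(2, 2) = 2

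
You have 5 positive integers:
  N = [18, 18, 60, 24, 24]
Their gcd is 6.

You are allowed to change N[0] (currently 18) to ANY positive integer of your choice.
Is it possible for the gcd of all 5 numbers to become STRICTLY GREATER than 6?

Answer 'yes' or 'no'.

Current gcd = 6
gcd of all OTHER numbers (without N[0]=18): gcd([18, 60, 24, 24]) = 6
The new gcd after any change is gcd(6, new_value).
This can be at most 6.
Since 6 = old gcd 6, the gcd can only stay the same or decrease.

Answer: no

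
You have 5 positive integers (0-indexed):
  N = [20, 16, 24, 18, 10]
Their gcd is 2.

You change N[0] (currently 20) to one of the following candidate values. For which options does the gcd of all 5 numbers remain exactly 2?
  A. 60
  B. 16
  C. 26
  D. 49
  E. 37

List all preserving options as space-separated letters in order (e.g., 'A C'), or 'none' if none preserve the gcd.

Answer: A B C

Derivation:
Old gcd = 2; gcd of others (without N[0]) = 2
New gcd for candidate v: gcd(2, v). Preserves old gcd iff gcd(2, v) = 2.
  Option A: v=60, gcd(2,60)=2 -> preserves
  Option B: v=16, gcd(2,16)=2 -> preserves
  Option C: v=26, gcd(2,26)=2 -> preserves
  Option D: v=49, gcd(2,49)=1 -> changes
  Option E: v=37, gcd(2,37)=1 -> changes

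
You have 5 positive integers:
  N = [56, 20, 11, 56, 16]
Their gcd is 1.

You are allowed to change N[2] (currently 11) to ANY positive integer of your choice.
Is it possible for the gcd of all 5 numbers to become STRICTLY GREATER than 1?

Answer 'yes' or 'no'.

Current gcd = 1
gcd of all OTHER numbers (without N[2]=11): gcd([56, 20, 56, 16]) = 4
The new gcd after any change is gcd(4, new_value).
This can be at most 4.
Since 4 > old gcd 1, the gcd CAN increase (e.g., set N[2] = 4).

Answer: yes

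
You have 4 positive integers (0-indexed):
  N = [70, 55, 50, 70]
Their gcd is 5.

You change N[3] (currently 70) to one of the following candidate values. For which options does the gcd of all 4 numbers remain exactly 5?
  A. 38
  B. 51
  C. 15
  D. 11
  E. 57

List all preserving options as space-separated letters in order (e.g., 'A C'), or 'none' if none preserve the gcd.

Old gcd = 5; gcd of others (without N[3]) = 5
New gcd for candidate v: gcd(5, v). Preserves old gcd iff gcd(5, v) = 5.
  Option A: v=38, gcd(5,38)=1 -> changes
  Option B: v=51, gcd(5,51)=1 -> changes
  Option C: v=15, gcd(5,15)=5 -> preserves
  Option D: v=11, gcd(5,11)=1 -> changes
  Option E: v=57, gcd(5,57)=1 -> changes

Answer: C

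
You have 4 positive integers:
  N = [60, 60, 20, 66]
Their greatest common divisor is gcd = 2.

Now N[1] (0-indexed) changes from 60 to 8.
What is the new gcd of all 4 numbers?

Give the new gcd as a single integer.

Numbers: [60, 60, 20, 66], gcd = 2
Change: index 1, 60 -> 8
gcd of the OTHER numbers (without index 1): gcd([60, 20, 66]) = 2
New gcd = gcd(g_others, new_val) = gcd(2, 8) = 2

Answer: 2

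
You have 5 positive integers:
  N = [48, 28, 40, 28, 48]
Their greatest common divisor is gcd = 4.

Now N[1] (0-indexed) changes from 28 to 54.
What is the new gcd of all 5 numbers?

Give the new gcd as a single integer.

Answer: 2

Derivation:
Numbers: [48, 28, 40, 28, 48], gcd = 4
Change: index 1, 28 -> 54
gcd of the OTHER numbers (without index 1): gcd([48, 40, 28, 48]) = 4
New gcd = gcd(g_others, new_val) = gcd(4, 54) = 2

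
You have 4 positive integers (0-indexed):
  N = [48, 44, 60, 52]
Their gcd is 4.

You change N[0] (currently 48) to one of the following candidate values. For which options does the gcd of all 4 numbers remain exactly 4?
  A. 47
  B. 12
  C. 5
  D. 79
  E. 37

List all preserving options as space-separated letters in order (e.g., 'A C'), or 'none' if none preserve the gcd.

Old gcd = 4; gcd of others (without N[0]) = 4
New gcd for candidate v: gcd(4, v). Preserves old gcd iff gcd(4, v) = 4.
  Option A: v=47, gcd(4,47)=1 -> changes
  Option B: v=12, gcd(4,12)=4 -> preserves
  Option C: v=5, gcd(4,5)=1 -> changes
  Option D: v=79, gcd(4,79)=1 -> changes
  Option E: v=37, gcd(4,37)=1 -> changes

Answer: B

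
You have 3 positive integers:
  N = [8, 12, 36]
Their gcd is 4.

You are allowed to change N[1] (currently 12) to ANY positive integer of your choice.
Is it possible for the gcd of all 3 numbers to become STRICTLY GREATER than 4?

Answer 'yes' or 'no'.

Answer: no

Derivation:
Current gcd = 4
gcd of all OTHER numbers (without N[1]=12): gcd([8, 36]) = 4
The new gcd after any change is gcd(4, new_value).
This can be at most 4.
Since 4 = old gcd 4, the gcd can only stay the same or decrease.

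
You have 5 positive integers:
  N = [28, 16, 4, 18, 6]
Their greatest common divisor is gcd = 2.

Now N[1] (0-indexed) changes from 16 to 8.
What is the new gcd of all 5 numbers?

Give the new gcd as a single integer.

Answer: 2

Derivation:
Numbers: [28, 16, 4, 18, 6], gcd = 2
Change: index 1, 16 -> 8
gcd of the OTHER numbers (without index 1): gcd([28, 4, 18, 6]) = 2
New gcd = gcd(g_others, new_val) = gcd(2, 8) = 2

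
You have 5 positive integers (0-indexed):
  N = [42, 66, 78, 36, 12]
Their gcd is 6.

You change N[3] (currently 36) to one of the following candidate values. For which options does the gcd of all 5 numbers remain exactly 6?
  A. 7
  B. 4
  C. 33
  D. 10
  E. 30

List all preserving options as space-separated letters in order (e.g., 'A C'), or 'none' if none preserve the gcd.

Answer: E

Derivation:
Old gcd = 6; gcd of others (without N[3]) = 6
New gcd for candidate v: gcd(6, v). Preserves old gcd iff gcd(6, v) = 6.
  Option A: v=7, gcd(6,7)=1 -> changes
  Option B: v=4, gcd(6,4)=2 -> changes
  Option C: v=33, gcd(6,33)=3 -> changes
  Option D: v=10, gcd(6,10)=2 -> changes
  Option E: v=30, gcd(6,30)=6 -> preserves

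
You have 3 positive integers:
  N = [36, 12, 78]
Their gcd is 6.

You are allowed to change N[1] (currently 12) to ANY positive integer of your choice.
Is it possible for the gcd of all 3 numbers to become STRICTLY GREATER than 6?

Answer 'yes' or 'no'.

Answer: no

Derivation:
Current gcd = 6
gcd of all OTHER numbers (without N[1]=12): gcd([36, 78]) = 6
The new gcd after any change is gcd(6, new_value).
This can be at most 6.
Since 6 = old gcd 6, the gcd can only stay the same or decrease.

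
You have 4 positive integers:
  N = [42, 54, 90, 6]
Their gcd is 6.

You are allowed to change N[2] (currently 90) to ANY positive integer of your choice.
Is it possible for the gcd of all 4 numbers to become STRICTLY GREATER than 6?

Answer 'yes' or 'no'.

Answer: no

Derivation:
Current gcd = 6
gcd of all OTHER numbers (without N[2]=90): gcd([42, 54, 6]) = 6
The new gcd after any change is gcd(6, new_value).
This can be at most 6.
Since 6 = old gcd 6, the gcd can only stay the same or decrease.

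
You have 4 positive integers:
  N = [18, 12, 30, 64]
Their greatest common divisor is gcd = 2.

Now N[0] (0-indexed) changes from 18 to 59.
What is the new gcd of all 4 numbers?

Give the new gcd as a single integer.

Answer: 1

Derivation:
Numbers: [18, 12, 30, 64], gcd = 2
Change: index 0, 18 -> 59
gcd of the OTHER numbers (without index 0): gcd([12, 30, 64]) = 2
New gcd = gcd(g_others, new_val) = gcd(2, 59) = 1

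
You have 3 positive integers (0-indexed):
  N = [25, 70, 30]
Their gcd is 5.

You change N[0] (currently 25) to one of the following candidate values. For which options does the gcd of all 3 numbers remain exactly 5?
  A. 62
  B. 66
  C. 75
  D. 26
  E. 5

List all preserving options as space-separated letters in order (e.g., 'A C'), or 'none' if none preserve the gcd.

Answer: C E

Derivation:
Old gcd = 5; gcd of others (without N[0]) = 10
New gcd for candidate v: gcd(10, v). Preserves old gcd iff gcd(10, v) = 5.
  Option A: v=62, gcd(10,62)=2 -> changes
  Option B: v=66, gcd(10,66)=2 -> changes
  Option C: v=75, gcd(10,75)=5 -> preserves
  Option D: v=26, gcd(10,26)=2 -> changes
  Option E: v=5, gcd(10,5)=5 -> preserves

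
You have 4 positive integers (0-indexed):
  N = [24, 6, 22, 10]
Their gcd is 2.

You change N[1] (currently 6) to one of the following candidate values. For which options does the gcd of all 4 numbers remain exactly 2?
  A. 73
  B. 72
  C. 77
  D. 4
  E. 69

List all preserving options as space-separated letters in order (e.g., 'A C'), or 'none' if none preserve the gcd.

Old gcd = 2; gcd of others (without N[1]) = 2
New gcd for candidate v: gcd(2, v). Preserves old gcd iff gcd(2, v) = 2.
  Option A: v=73, gcd(2,73)=1 -> changes
  Option B: v=72, gcd(2,72)=2 -> preserves
  Option C: v=77, gcd(2,77)=1 -> changes
  Option D: v=4, gcd(2,4)=2 -> preserves
  Option E: v=69, gcd(2,69)=1 -> changes

Answer: B D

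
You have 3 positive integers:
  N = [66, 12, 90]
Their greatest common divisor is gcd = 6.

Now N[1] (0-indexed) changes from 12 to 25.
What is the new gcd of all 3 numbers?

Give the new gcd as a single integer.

Numbers: [66, 12, 90], gcd = 6
Change: index 1, 12 -> 25
gcd of the OTHER numbers (without index 1): gcd([66, 90]) = 6
New gcd = gcd(g_others, new_val) = gcd(6, 25) = 1

Answer: 1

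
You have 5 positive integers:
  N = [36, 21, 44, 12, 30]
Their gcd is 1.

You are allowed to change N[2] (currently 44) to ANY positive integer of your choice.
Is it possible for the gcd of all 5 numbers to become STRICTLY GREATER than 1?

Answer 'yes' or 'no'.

Current gcd = 1
gcd of all OTHER numbers (without N[2]=44): gcd([36, 21, 12, 30]) = 3
The new gcd after any change is gcd(3, new_value).
This can be at most 3.
Since 3 > old gcd 1, the gcd CAN increase (e.g., set N[2] = 3).

Answer: yes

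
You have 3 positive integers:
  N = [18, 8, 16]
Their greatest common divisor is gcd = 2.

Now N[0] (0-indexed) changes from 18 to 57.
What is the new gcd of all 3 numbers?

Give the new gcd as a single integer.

Answer: 1

Derivation:
Numbers: [18, 8, 16], gcd = 2
Change: index 0, 18 -> 57
gcd of the OTHER numbers (without index 0): gcd([8, 16]) = 8
New gcd = gcd(g_others, new_val) = gcd(8, 57) = 1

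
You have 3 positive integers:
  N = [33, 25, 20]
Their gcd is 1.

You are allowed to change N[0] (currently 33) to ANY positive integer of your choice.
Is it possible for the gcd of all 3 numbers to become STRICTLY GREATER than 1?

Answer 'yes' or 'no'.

Answer: yes

Derivation:
Current gcd = 1
gcd of all OTHER numbers (without N[0]=33): gcd([25, 20]) = 5
The new gcd after any change is gcd(5, new_value).
This can be at most 5.
Since 5 > old gcd 1, the gcd CAN increase (e.g., set N[0] = 5).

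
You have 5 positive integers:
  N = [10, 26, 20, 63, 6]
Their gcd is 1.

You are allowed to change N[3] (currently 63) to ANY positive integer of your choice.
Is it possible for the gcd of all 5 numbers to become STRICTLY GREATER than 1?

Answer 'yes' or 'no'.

Answer: yes

Derivation:
Current gcd = 1
gcd of all OTHER numbers (without N[3]=63): gcd([10, 26, 20, 6]) = 2
The new gcd after any change is gcd(2, new_value).
This can be at most 2.
Since 2 > old gcd 1, the gcd CAN increase (e.g., set N[3] = 2).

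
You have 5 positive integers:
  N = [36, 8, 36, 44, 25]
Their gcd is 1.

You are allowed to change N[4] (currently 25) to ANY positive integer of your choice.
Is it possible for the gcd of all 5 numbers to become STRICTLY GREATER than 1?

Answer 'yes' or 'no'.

Current gcd = 1
gcd of all OTHER numbers (without N[4]=25): gcd([36, 8, 36, 44]) = 4
The new gcd after any change is gcd(4, new_value).
This can be at most 4.
Since 4 > old gcd 1, the gcd CAN increase (e.g., set N[4] = 4).

Answer: yes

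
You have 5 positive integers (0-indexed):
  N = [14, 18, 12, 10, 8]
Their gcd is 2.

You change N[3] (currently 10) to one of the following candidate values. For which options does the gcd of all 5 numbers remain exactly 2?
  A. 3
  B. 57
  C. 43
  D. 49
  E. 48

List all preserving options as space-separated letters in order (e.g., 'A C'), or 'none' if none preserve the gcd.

Answer: E

Derivation:
Old gcd = 2; gcd of others (without N[3]) = 2
New gcd for candidate v: gcd(2, v). Preserves old gcd iff gcd(2, v) = 2.
  Option A: v=3, gcd(2,3)=1 -> changes
  Option B: v=57, gcd(2,57)=1 -> changes
  Option C: v=43, gcd(2,43)=1 -> changes
  Option D: v=49, gcd(2,49)=1 -> changes
  Option E: v=48, gcd(2,48)=2 -> preserves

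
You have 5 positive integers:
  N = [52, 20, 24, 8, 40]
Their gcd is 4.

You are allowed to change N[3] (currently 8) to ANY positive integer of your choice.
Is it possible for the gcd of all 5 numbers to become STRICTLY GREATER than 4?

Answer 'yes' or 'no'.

Current gcd = 4
gcd of all OTHER numbers (without N[3]=8): gcd([52, 20, 24, 40]) = 4
The new gcd after any change is gcd(4, new_value).
This can be at most 4.
Since 4 = old gcd 4, the gcd can only stay the same or decrease.

Answer: no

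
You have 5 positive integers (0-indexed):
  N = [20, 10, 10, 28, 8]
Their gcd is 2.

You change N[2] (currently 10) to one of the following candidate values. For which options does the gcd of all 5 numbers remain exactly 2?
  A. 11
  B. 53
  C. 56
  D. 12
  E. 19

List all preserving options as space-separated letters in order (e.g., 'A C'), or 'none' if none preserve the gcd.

Old gcd = 2; gcd of others (without N[2]) = 2
New gcd for candidate v: gcd(2, v). Preserves old gcd iff gcd(2, v) = 2.
  Option A: v=11, gcd(2,11)=1 -> changes
  Option B: v=53, gcd(2,53)=1 -> changes
  Option C: v=56, gcd(2,56)=2 -> preserves
  Option D: v=12, gcd(2,12)=2 -> preserves
  Option E: v=19, gcd(2,19)=1 -> changes

Answer: C D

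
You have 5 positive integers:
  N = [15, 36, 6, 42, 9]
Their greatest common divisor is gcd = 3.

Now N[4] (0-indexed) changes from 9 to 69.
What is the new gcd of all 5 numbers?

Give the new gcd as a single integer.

Answer: 3

Derivation:
Numbers: [15, 36, 6, 42, 9], gcd = 3
Change: index 4, 9 -> 69
gcd of the OTHER numbers (without index 4): gcd([15, 36, 6, 42]) = 3
New gcd = gcd(g_others, new_val) = gcd(3, 69) = 3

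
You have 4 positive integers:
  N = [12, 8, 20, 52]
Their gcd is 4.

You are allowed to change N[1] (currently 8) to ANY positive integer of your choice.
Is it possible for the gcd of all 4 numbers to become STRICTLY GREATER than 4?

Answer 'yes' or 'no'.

Current gcd = 4
gcd of all OTHER numbers (without N[1]=8): gcd([12, 20, 52]) = 4
The new gcd after any change is gcd(4, new_value).
This can be at most 4.
Since 4 = old gcd 4, the gcd can only stay the same or decrease.

Answer: no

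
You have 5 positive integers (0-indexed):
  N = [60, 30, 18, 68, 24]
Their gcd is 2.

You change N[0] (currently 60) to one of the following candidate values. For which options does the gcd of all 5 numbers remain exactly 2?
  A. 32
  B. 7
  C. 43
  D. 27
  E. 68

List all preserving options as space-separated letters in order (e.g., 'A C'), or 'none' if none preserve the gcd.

Answer: A E

Derivation:
Old gcd = 2; gcd of others (without N[0]) = 2
New gcd for candidate v: gcd(2, v). Preserves old gcd iff gcd(2, v) = 2.
  Option A: v=32, gcd(2,32)=2 -> preserves
  Option B: v=7, gcd(2,7)=1 -> changes
  Option C: v=43, gcd(2,43)=1 -> changes
  Option D: v=27, gcd(2,27)=1 -> changes
  Option E: v=68, gcd(2,68)=2 -> preserves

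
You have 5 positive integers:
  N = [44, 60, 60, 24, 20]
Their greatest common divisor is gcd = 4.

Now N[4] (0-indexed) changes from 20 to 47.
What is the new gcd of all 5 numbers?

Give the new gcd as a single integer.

Numbers: [44, 60, 60, 24, 20], gcd = 4
Change: index 4, 20 -> 47
gcd of the OTHER numbers (without index 4): gcd([44, 60, 60, 24]) = 4
New gcd = gcd(g_others, new_val) = gcd(4, 47) = 1

Answer: 1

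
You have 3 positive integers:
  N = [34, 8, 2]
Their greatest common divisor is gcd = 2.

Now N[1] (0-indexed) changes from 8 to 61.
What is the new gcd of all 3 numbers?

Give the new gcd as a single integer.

Numbers: [34, 8, 2], gcd = 2
Change: index 1, 8 -> 61
gcd of the OTHER numbers (without index 1): gcd([34, 2]) = 2
New gcd = gcd(g_others, new_val) = gcd(2, 61) = 1

Answer: 1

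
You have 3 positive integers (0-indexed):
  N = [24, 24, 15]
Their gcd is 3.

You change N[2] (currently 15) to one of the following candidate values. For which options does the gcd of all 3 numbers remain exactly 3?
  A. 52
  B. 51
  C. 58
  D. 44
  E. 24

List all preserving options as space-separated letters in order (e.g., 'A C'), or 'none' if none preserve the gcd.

Answer: B

Derivation:
Old gcd = 3; gcd of others (without N[2]) = 24
New gcd for candidate v: gcd(24, v). Preserves old gcd iff gcd(24, v) = 3.
  Option A: v=52, gcd(24,52)=4 -> changes
  Option B: v=51, gcd(24,51)=3 -> preserves
  Option C: v=58, gcd(24,58)=2 -> changes
  Option D: v=44, gcd(24,44)=4 -> changes
  Option E: v=24, gcd(24,24)=24 -> changes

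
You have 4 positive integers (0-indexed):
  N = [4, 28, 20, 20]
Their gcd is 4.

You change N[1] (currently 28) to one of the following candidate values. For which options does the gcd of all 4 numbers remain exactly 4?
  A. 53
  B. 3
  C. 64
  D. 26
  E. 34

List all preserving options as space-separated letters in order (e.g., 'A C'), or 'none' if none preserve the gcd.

Answer: C

Derivation:
Old gcd = 4; gcd of others (without N[1]) = 4
New gcd for candidate v: gcd(4, v). Preserves old gcd iff gcd(4, v) = 4.
  Option A: v=53, gcd(4,53)=1 -> changes
  Option B: v=3, gcd(4,3)=1 -> changes
  Option C: v=64, gcd(4,64)=4 -> preserves
  Option D: v=26, gcd(4,26)=2 -> changes
  Option E: v=34, gcd(4,34)=2 -> changes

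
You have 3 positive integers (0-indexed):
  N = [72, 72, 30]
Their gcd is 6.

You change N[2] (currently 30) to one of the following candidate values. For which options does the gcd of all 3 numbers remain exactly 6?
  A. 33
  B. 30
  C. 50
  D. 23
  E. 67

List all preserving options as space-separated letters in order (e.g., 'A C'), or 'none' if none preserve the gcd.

Old gcd = 6; gcd of others (without N[2]) = 72
New gcd for candidate v: gcd(72, v). Preserves old gcd iff gcd(72, v) = 6.
  Option A: v=33, gcd(72,33)=3 -> changes
  Option B: v=30, gcd(72,30)=6 -> preserves
  Option C: v=50, gcd(72,50)=2 -> changes
  Option D: v=23, gcd(72,23)=1 -> changes
  Option E: v=67, gcd(72,67)=1 -> changes

Answer: B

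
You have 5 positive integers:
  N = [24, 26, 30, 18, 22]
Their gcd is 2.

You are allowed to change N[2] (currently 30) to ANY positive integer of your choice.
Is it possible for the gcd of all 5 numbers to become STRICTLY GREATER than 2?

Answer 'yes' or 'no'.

Answer: no

Derivation:
Current gcd = 2
gcd of all OTHER numbers (without N[2]=30): gcd([24, 26, 18, 22]) = 2
The new gcd after any change is gcd(2, new_value).
This can be at most 2.
Since 2 = old gcd 2, the gcd can only stay the same or decrease.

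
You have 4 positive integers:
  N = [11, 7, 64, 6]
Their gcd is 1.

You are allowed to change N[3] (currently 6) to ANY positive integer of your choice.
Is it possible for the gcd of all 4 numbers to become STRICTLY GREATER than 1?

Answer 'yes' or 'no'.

Current gcd = 1
gcd of all OTHER numbers (without N[3]=6): gcd([11, 7, 64]) = 1
The new gcd after any change is gcd(1, new_value).
This can be at most 1.
Since 1 = old gcd 1, the gcd can only stay the same or decrease.

Answer: no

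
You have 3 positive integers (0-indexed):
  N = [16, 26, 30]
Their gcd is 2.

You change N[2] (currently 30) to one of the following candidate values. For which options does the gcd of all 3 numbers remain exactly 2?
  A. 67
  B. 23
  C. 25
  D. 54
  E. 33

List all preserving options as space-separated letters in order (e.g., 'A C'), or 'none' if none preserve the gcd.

Answer: D

Derivation:
Old gcd = 2; gcd of others (without N[2]) = 2
New gcd for candidate v: gcd(2, v). Preserves old gcd iff gcd(2, v) = 2.
  Option A: v=67, gcd(2,67)=1 -> changes
  Option B: v=23, gcd(2,23)=1 -> changes
  Option C: v=25, gcd(2,25)=1 -> changes
  Option D: v=54, gcd(2,54)=2 -> preserves
  Option E: v=33, gcd(2,33)=1 -> changes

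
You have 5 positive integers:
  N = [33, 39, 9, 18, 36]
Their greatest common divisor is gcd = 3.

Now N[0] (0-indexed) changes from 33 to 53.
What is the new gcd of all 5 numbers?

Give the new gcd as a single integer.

Answer: 1

Derivation:
Numbers: [33, 39, 9, 18, 36], gcd = 3
Change: index 0, 33 -> 53
gcd of the OTHER numbers (without index 0): gcd([39, 9, 18, 36]) = 3
New gcd = gcd(g_others, new_val) = gcd(3, 53) = 1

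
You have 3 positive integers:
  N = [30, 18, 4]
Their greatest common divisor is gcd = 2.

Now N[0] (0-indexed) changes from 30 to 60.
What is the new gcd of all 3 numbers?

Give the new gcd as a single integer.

Numbers: [30, 18, 4], gcd = 2
Change: index 0, 30 -> 60
gcd of the OTHER numbers (without index 0): gcd([18, 4]) = 2
New gcd = gcd(g_others, new_val) = gcd(2, 60) = 2

Answer: 2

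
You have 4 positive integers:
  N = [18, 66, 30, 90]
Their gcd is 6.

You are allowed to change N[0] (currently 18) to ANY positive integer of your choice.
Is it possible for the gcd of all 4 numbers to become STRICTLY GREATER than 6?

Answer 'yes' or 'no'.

Current gcd = 6
gcd of all OTHER numbers (without N[0]=18): gcd([66, 30, 90]) = 6
The new gcd after any change is gcd(6, new_value).
This can be at most 6.
Since 6 = old gcd 6, the gcd can only stay the same or decrease.

Answer: no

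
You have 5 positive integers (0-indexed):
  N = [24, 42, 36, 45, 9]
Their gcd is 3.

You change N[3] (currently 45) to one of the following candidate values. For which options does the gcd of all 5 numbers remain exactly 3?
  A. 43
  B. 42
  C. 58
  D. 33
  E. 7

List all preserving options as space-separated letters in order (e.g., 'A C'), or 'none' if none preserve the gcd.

Old gcd = 3; gcd of others (without N[3]) = 3
New gcd for candidate v: gcd(3, v). Preserves old gcd iff gcd(3, v) = 3.
  Option A: v=43, gcd(3,43)=1 -> changes
  Option B: v=42, gcd(3,42)=3 -> preserves
  Option C: v=58, gcd(3,58)=1 -> changes
  Option D: v=33, gcd(3,33)=3 -> preserves
  Option E: v=7, gcd(3,7)=1 -> changes

Answer: B D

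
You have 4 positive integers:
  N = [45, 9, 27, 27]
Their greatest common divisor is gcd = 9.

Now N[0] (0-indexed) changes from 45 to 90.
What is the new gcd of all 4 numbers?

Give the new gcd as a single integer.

Numbers: [45, 9, 27, 27], gcd = 9
Change: index 0, 45 -> 90
gcd of the OTHER numbers (without index 0): gcd([9, 27, 27]) = 9
New gcd = gcd(g_others, new_val) = gcd(9, 90) = 9

Answer: 9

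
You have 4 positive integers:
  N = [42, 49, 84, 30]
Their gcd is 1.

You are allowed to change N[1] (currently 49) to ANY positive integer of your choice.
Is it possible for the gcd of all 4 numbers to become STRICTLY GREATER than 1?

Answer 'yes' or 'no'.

Answer: yes

Derivation:
Current gcd = 1
gcd of all OTHER numbers (without N[1]=49): gcd([42, 84, 30]) = 6
The new gcd after any change is gcd(6, new_value).
This can be at most 6.
Since 6 > old gcd 1, the gcd CAN increase (e.g., set N[1] = 6).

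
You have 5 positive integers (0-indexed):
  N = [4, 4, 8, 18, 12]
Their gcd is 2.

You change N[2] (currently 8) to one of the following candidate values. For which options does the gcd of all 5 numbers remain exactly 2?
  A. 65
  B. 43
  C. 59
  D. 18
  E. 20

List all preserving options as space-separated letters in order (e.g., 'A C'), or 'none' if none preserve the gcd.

Answer: D E

Derivation:
Old gcd = 2; gcd of others (without N[2]) = 2
New gcd for candidate v: gcd(2, v). Preserves old gcd iff gcd(2, v) = 2.
  Option A: v=65, gcd(2,65)=1 -> changes
  Option B: v=43, gcd(2,43)=1 -> changes
  Option C: v=59, gcd(2,59)=1 -> changes
  Option D: v=18, gcd(2,18)=2 -> preserves
  Option E: v=20, gcd(2,20)=2 -> preserves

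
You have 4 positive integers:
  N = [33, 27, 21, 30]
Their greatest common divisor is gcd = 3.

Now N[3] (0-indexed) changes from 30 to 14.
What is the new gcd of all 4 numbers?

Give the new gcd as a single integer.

Numbers: [33, 27, 21, 30], gcd = 3
Change: index 3, 30 -> 14
gcd of the OTHER numbers (without index 3): gcd([33, 27, 21]) = 3
New gcd = gcd(g_others, new_val) = gcd(3, 14) = 1

Answer: 1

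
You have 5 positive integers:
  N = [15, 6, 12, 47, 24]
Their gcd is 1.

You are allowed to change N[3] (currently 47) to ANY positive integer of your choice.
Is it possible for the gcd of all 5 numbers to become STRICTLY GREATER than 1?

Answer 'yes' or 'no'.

Answer: yes

Derivation:
Current gcd = 1
gcd of all OTHER numbers (without N[3]=47): gcd([15, 6, 12, 24]) = 3
The new gcd after any change is gcd(3, new_value).
This can be at most 3.
Since 3 > old gcd 1, the gcd CAN increase (e.g., set N[3] = 3).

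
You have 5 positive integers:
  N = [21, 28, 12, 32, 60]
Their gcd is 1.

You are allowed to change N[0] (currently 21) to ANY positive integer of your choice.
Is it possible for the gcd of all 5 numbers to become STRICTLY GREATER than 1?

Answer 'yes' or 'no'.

Answer: yes

Derivation:
Current gcd = 1
gcd of all OTHER numbers (without N[0]=21): gcd([28, 12, 32, 60]) = 4
The new gcd after any change is gcd(4, new_value).
This can be at most 4.
Since 4 > old gcd 1, the gcd CAN increase (e.g., set N[0] = 4).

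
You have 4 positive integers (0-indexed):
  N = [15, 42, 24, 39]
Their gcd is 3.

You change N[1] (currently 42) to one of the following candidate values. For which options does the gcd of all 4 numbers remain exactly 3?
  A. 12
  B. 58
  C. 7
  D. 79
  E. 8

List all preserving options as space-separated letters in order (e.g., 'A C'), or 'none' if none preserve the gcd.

Old gcd = 3; gcd of others (without N[1]) = 3
New gcd for candidate v: gcd(3, v). Preserves old gcd iff gcd(3, v) = 3.
  Option A: v=12, gcd(3,12)=3 -> preserves
  Option B: v=58, gcd(3,58)=1 -> changes
  Option C: v=7, gcd(3,7)=1 -> changes
  Option D: v=79, gcd(3,79)=1 -> changes
  Option E: v=8, gcd(3,8)=1 -> changes

Answer: A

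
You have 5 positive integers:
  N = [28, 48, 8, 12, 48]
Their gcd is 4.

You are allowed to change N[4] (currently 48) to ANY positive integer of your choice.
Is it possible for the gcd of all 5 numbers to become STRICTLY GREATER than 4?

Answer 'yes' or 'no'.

Answer: no

Derivation:
Current gcd = 4
gcd of all OTHER numbers (without N[4]=48): gcd([28, 48, 8, 12]) = 4
The new gcd after any change is gcd(4, new_value).
This can be at most 4.
Since 4 = old gcd 4, the gcd can only stay the same or decrease.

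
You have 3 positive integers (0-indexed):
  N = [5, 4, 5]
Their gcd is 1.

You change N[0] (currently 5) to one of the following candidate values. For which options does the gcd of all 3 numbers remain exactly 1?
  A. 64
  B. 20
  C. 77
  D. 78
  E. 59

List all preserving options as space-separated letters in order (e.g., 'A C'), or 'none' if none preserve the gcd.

Old gcd = 1; gcd of others (without N[0]) = 1
New gcd for candidate v: gcd(1, v). Preserves old gcd iff gcd(1, v) = 1.
  Option A: v=64, gcd(1,64)=1 -> preserves
  Option B: v=20, gcd(1,20)=1 -> preserves
  Option C: v=77, gcd(1,77)=1 -> preserves
  Option D: v=78, gcd(1,78)=1 -> preserves
  Option E: v=59, gcd(1,59)=1 -> preserves

Answer: A B C D E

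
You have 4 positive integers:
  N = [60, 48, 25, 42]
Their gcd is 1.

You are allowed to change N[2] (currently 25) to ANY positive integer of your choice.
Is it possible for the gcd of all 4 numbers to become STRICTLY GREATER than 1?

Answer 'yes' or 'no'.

Current gcd = 1
gcd of all OTHER numbers (without N[2]=25): gcd([60, 48, 42]) = 6
The new gcd after any change is gcd(6, new_value).
This can be at most 6.
Since 6 > old gcd 1, the gcd CAN increase (e.g., set N[2] = 6).

Answer: yes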